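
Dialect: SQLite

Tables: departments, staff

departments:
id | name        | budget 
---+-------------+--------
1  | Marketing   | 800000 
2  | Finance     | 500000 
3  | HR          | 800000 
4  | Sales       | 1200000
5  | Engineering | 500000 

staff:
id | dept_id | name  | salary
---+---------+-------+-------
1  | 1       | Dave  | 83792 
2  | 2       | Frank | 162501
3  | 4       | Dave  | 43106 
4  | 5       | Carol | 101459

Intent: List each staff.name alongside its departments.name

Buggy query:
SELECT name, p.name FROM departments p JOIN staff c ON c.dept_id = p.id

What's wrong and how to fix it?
Bug: Both tables have a 'name' column; the unqualified reference is ambiguous

Fix: Qualify the column with its table alias (c.name)

Corrected query:
SELECT c.name, p.name FROM departments p JOIN staff c ON c.dept_id = p.id

Result:
name  | name       
------+------------
Dave  | Marketing  
Frank | Finance    
Dave  | Sales      
Carol | Engineering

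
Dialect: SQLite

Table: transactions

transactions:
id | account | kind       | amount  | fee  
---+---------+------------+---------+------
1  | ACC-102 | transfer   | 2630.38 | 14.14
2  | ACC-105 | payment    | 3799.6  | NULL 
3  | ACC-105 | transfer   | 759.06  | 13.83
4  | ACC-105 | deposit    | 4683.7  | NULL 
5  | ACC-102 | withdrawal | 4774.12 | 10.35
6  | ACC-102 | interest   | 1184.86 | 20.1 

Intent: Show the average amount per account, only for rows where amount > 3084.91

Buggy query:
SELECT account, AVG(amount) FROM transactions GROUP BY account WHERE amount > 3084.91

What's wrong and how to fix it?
Bug: WHERE cannot follow GROUP BY

Fix: Place WHERE between FROM and GROUP BY

Corrected query:
SELECT account, AVG(amount) FROM transactions WHERE amount > 3084.91 GROUP BY account

Result:
account | AVG(amount)
--------+------------
ACC-102 | 4774.12    
ACC-105 | 4241.65    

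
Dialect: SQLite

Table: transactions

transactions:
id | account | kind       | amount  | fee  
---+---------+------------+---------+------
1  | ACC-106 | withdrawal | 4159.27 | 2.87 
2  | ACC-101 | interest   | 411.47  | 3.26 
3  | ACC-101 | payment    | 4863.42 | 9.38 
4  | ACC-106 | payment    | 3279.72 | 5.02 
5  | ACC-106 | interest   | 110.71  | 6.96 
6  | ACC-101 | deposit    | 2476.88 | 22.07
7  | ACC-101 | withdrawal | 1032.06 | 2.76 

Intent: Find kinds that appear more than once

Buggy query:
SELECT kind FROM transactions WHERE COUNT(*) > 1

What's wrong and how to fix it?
Bug: COUNT(*) is an aggregate and cannot be used in WHERE

Fix: GROUP BY kind, then filter groups with HAVING COUNT(*) > 1

Corrected query:
SELECT kind FROM transactions GROUP BY kind HAVING COUNT(*) > 1

Result:
kind      
----------
interest  
payment   
withdrawal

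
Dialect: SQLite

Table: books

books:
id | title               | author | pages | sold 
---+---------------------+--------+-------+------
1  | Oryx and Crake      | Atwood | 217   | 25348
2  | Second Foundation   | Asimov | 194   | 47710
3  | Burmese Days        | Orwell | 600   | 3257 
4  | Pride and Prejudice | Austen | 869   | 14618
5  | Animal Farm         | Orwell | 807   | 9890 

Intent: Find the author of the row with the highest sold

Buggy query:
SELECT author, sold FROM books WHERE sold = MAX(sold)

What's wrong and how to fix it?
Bug: WHERE is evaluated per row; an aggregate over the whole table isn't defined there

Fix: Wrap MAX in a scalar subquery so WHERE compares against a single value

Corrected query:
SELECT author, sold FROM books WHERE sold = (SELECT MAX(sold) FROM books)

Result:
author | sold 
-------+------
Asimov | 47710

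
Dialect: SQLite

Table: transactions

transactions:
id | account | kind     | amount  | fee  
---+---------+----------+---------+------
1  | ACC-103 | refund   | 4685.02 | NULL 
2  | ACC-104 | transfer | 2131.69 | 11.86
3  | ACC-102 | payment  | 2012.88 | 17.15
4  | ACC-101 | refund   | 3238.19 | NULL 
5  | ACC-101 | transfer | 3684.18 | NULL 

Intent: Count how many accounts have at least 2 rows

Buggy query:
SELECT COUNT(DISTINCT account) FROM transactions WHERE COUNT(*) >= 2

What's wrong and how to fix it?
Bug: COUNT(*) cannot appear in WHERE; the per-group count doesn't exist yet

Fix: Group first with HAVING COUNT(*) >= 2, then COUNT the resulting groups

Corrected query:
SELECT COUNT(*) FROM (SELECT account FROM transactions GROUP BY account HAVING COUNT(*) >= 2)

Result:
COUNT(*)
--------
1       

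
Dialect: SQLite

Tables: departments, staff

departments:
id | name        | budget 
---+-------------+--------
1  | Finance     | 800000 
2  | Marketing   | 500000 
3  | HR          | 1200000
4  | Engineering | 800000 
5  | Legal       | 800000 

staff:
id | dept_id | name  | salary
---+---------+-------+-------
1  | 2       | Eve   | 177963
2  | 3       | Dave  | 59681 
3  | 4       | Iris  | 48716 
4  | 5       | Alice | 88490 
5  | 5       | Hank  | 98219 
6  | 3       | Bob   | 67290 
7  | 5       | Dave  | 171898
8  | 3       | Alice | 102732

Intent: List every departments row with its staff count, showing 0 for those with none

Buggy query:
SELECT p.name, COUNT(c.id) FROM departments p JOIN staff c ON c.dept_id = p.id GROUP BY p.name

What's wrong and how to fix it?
Bug: An inner join excludes parents with zero children

Fix: Switch to LEFT JOIN to retain unmatched parent rows

Corrected query:
SELECT p.name, COUNT(c.id) FROM departments p LEFT JOIN staff c ON c.dept_id = p.id GROUP BY p.name

Result:
name        | COUNT(c.id)
------------+------------
Engineering | 1          
Finance     | 0          
HR          | 3          
Legal       | 3          
Marketing   | 1          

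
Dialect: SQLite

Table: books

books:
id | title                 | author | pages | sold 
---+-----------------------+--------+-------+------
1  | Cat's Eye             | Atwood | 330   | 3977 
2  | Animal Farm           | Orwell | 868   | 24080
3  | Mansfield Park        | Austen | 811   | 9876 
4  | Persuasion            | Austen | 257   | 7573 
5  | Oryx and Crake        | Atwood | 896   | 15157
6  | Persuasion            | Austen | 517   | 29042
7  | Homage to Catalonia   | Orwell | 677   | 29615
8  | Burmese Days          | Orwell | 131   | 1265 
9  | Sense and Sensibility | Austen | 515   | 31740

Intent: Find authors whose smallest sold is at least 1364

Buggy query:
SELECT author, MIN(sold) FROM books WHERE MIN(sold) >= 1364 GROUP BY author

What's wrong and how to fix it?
Bug: MIN() in WHERE is a misuse of aggregate

Fix: Replace WHERE with HAVING after the GROUP BY

Corrected query:
SELECT author, MIN(sold) FROM books GROUP BY author HAVING MIN(sold) >= 1364

Result:
author | MIN(sold)
-------+----------
Atwood | 3977     
Austen | 7573     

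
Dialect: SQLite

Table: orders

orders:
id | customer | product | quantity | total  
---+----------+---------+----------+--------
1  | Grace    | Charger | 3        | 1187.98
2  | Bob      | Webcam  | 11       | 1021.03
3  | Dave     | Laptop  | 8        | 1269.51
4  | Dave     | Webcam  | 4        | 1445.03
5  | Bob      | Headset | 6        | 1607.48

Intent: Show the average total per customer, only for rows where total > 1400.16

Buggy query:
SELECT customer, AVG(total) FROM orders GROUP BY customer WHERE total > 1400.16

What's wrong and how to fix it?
Bug: Row-level WHERE must come before GROUP BY in the clause order

Fix: Place WHERE between FROM and GROUP BY

Corrected query:
SELECT customer, AVG(total) FROM orders WHERE total > 1400.16 GROUP BY customer

Result:
customer | AVG(total)
---------+-----------
Bob      | 1607.48   
Dave     | 1445.03   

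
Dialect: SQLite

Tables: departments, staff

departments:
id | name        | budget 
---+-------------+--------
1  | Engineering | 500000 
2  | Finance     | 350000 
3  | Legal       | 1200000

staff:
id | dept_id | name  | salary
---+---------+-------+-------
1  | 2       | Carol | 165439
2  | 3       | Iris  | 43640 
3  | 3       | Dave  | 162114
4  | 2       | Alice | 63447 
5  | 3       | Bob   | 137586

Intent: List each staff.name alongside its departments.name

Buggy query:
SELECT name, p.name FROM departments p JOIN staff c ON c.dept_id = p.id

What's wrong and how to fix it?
Bug: 'name' exists in both joined tables, so the database can't tell which one is meant

Fix: Prefix ambiguous columns with the table alias

Corrected query:
SELECT c.name, p.name FROM departments p JOIN staff c ON c.dept_id = p.id

Result:
name  | name   
------+--------
Carol | Finance
Iris  | Legal  
Dave  | Legal  
Alice | Finance
Bob   | Legal  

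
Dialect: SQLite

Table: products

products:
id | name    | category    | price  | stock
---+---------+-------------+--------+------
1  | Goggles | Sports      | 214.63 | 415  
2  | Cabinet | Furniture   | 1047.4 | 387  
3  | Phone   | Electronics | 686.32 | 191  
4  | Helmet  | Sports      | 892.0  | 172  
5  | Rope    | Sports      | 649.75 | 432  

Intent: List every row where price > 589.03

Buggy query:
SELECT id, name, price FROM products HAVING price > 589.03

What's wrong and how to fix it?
Bug: This is a non-aggregate query (no GROUP BY, no aggregates), so in SQLite the HAVING clause is invalid here; a row-level condition belongs in WHERE

Fix: Use WHERE for row-level filtering

Corrected query:
SELECT id, name, price FROM products WHERE price > 589.03

Result:
id | name    | price 
---+---------+-------
2  | Cabinet | 1047.4
3  | Phone   | 686.32
4  | Helmet  | 892   
5  | Rope    | 649.75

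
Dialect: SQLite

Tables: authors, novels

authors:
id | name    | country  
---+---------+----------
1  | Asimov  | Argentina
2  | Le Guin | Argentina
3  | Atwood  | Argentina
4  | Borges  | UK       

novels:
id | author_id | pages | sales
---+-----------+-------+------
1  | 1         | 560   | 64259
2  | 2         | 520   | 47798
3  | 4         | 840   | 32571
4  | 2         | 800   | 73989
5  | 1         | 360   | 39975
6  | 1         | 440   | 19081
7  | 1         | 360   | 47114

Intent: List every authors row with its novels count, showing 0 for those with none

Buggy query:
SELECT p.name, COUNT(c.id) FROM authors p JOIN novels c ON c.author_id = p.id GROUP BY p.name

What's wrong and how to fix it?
Bug: An inner join excludes parents with zero children

Fix: Switch to LEFT JOIN to retain unmatched parent rows

Corrected query:
SELECT p.name, COUNT(c.id) FROM authors p LEFT JOIN novels c ON c.author_id = p.id GROUP BY p.name

Result:
name    | COUNT(c.id)
--------+------------
Asimov  | 4          
Atwood  | 0          
Borges  | 1          
Le Guin | 2          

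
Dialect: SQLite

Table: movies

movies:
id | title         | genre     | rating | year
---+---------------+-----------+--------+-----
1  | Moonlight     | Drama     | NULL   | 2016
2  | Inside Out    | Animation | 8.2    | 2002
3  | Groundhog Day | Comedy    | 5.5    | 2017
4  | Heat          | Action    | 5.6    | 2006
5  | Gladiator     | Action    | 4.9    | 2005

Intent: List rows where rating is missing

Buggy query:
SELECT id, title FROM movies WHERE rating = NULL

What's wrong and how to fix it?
Bug: '= NULL' is always unknown in SQL three-valued logic, so no rows match

Fix: Replace '= NULL' with 'IS NULL'

Corrected query:
SELECT id, title FROM movies WHERE rating IS NULL

Result:
id | title    
---+----------
1  | Moonlight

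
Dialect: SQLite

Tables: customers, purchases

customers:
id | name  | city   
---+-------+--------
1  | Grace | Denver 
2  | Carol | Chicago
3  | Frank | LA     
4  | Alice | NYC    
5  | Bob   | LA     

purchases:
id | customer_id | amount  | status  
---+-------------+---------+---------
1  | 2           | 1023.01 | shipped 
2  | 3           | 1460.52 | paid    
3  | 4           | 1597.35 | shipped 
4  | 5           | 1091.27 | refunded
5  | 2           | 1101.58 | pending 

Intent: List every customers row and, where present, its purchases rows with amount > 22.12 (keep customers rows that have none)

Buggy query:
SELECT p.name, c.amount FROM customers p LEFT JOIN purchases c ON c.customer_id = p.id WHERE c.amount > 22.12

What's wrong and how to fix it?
Bug: Filtering c.amount in WHERE discards the NULL rows produced by LEFT JOIN, turning it into an inner join

Fix: Move the right-table condition into the ON clause so unmatched parents are kept

Corrected query:
SELECT p.name, c.amount FROM customers p LEFT JOIN purchases c ON c.customer_id = p.id AND c.amount > 22.12

Result:
name  | amount 
------+--------
Grace | NULL   
Carol | 1023.01
Carol | 1101.58
Frank | 1460.52
Alice | 1597.35
Bob   | 1091.27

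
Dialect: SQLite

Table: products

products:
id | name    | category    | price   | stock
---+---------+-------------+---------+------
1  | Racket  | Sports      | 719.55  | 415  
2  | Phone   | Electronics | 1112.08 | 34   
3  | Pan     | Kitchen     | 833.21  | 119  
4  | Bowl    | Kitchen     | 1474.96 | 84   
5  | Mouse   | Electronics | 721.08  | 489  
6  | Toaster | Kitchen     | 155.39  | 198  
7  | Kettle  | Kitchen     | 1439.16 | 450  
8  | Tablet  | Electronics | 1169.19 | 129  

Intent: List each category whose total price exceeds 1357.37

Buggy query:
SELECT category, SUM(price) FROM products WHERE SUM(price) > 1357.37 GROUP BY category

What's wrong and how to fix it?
Bug: WHERE runs before GROUP BY, so aggregates aren't available there

Fix: Use HAVING (which filters groups after aggregation) instead of WHERE

Corrected query:
SELECT category, SUM(price) FROM products GROUP BY category HAVING SUM(price) > 1357.37

Result:
category    | SUM(price)
------------+-----------
Electronics | 3002.35   
Kitchen     | 3902.72   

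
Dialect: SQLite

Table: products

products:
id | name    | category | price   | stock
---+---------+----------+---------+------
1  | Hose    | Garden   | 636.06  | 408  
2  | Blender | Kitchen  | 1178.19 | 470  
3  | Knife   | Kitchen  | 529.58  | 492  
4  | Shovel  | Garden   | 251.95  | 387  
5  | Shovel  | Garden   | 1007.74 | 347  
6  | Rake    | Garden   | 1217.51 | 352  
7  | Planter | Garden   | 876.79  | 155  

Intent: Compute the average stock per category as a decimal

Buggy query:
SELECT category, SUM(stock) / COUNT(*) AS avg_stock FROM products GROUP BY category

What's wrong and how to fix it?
Bug: Both operands are integers, so '/' performs integer division and truncates

Fix: Multiply by 1.0 (or CAST to REAL) to force floating-point division

Corrected query:
SELECT category, SUM(stock) * 1.0 / COUNT(*) AS avg_stock FROM products GROUP BY category

Result:
category | avg_stock
---------+----------
Garden   | 329.8    
Kitchen  | 481      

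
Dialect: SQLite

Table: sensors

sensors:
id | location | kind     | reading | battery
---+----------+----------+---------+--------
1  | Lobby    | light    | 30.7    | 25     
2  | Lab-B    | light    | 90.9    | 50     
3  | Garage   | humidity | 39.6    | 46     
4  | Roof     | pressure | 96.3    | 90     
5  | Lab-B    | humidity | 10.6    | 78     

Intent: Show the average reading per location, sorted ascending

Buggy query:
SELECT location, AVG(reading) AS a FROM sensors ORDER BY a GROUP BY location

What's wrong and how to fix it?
Bug: GROUP BY must precede ORDER BY

Fix: Move ORDER BY to the end, after GROUP BY

Corrected query:
SELECT location, AVG(reading) AS a FROM sensors GROUP BY location ORDER BY a

Result:
location | a    
---------+------
Lobby    | 30.7 
Garage   | 39.6 
Lab-B    | 50.75
Roof     | 96.3 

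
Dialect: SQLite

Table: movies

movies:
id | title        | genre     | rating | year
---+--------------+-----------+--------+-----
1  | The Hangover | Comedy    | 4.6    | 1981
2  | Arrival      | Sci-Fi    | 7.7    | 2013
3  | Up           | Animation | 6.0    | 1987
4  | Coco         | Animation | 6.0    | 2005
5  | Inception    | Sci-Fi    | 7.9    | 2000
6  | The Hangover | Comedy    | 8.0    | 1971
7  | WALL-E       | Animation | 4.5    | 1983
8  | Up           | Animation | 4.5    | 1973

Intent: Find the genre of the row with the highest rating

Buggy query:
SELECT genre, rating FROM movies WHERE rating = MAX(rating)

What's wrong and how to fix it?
Bug: MAX(rating) is an aggregate and cannot be used directly in WHERE

Fix: Use a subquery: WHERE rating = (SELECT MAX(rating) FROM movies)

Corrected query:
SELECT genre, rating FROM movies WHERE rating = (SELECT MAX(rating) FROM movies)

Result:
genre  | rating
-------+-------
Comedy | 8     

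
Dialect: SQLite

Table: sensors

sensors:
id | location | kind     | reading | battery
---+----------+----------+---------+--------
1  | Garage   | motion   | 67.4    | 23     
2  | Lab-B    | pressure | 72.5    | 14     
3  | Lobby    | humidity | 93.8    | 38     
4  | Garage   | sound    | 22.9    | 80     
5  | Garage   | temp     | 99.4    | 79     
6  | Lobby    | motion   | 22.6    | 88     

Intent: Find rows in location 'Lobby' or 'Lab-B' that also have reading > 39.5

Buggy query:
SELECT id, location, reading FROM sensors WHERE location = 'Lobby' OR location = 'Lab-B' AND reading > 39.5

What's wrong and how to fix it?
Bug: AND binds tighter than OR, so this parses as location = 'Lobby' OR (location = 'Lab-B' AND reading > 39.5)

Fix: Add parentheses around the OR so the AND applies to both alternatives

Corrected query:
SELECT id, location, reading FROM sensors WHERE (location = 'Lobby' OR location = 'Lab-B') AND reading > 39.5

Result:
id | location | reading
---+----------+--------
2  | Lab-B    | 72.5   
3  | Lobby    | 93.8   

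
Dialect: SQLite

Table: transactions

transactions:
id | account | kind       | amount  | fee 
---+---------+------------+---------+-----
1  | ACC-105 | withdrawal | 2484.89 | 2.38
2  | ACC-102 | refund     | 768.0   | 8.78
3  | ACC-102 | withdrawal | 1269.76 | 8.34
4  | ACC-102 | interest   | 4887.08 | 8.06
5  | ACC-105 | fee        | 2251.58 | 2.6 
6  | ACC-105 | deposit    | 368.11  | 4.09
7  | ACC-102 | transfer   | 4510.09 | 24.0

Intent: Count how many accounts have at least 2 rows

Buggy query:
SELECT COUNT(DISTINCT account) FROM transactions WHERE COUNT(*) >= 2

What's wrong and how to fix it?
Bug: COUNT(*) cannot appear in WHERE; the per-group count doesn't exist yet

Fix: Group first with HAVING COUNT(*) >= 2, then COUNT the resulting groups

Corrected query:
SELECT COUNT(*) FROM (SELECT account FROM transactions GROUP BY account HAVING COUNT(*) >= 2)

Result:
COUNT(*)
--------
2       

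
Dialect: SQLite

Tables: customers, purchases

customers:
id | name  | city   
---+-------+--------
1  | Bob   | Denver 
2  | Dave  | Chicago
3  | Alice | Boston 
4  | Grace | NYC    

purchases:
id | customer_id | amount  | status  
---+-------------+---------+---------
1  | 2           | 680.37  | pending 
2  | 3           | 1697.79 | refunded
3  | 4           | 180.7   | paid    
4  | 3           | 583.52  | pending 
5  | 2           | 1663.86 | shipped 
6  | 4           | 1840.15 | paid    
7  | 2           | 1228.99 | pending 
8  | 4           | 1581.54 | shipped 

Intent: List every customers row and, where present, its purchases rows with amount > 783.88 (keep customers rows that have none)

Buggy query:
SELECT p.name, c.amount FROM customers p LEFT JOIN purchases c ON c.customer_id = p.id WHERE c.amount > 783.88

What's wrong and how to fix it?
Bug: A WHERE condition on the right-hand table after LEFT JOIN drops unmatched parents

Fix: Put 'c.amount > 783.88' in the JOIN's ON clause instead of WHERE

Corrected query:
SELECT p.name, c.amount FROM customers p LEFT JOIN purchases c ON c.customer_id = p.id AND c.amount > 783.88

Result:
name  | amount 
------+--------
Bob   | NULL   
Dave  | 1228.99
Dave  | 1663.86
Alice | 1697.79
Grace | 1581.54
Grace | 1840.15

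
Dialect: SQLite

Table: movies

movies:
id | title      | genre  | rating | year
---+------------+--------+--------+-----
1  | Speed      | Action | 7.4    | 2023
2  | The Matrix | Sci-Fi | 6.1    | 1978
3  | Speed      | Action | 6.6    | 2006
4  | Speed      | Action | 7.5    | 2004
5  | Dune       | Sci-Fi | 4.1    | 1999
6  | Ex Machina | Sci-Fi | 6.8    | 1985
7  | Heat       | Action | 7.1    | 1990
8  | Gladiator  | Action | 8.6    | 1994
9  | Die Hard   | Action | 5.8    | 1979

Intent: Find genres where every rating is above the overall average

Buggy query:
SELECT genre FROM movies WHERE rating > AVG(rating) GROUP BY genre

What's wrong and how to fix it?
Bug: AVG() is an aggregate; it can't sit directly in WHERE

Fix: Compute the overall average in a scalar subquery and compare each group's MIN against it in HAVING

Corrected query:
SELECT genre FROM movies GROUP BY genre HAVING MIN(rating) > (SELECT AVG(rating) FROM movies)

Result:
(no rows)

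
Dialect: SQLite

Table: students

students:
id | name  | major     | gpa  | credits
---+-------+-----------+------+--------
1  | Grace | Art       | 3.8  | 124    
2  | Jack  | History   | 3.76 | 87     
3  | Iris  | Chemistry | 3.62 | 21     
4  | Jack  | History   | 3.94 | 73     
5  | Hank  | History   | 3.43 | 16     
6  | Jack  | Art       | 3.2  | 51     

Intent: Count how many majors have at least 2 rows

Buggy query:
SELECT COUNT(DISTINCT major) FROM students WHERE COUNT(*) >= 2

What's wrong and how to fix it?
Bug: WHERE filters individual rows, not groups, so a group-level COUNT is invalid there

Fix: Use a subquery that GROUPs and filters with HAVING, then count its rows

Corrected query:
SELECT COUNT(*) FROM (SELECT major FROM students GROUP BY major HAVING COUNT(*) >= 2)

Result:
COUNT(*)
--------
2       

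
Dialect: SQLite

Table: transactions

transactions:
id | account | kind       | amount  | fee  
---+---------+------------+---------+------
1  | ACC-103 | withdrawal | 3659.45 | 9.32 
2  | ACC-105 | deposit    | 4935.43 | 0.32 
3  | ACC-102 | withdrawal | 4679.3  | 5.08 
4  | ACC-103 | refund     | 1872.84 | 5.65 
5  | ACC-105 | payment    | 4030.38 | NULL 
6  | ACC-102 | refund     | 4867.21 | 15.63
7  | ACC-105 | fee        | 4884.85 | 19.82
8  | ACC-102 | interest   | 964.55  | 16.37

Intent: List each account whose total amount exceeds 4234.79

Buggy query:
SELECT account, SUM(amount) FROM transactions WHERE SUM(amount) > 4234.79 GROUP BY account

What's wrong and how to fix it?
Bug: Aggregate functions cannot appear in a WHERE clause

Fix: Move the aggregate condition to a HAVING clause

Corrected query:
SELECT account, SUM(amount) FROM transactions GROUP BY account HAVING SUM(amount) > 4234.79

Result:
account | SUM(amount)
--------+------------
ACC-102 | 10511.06   
ACC-103 | 5532.29    
ACC-105 | 13850.66   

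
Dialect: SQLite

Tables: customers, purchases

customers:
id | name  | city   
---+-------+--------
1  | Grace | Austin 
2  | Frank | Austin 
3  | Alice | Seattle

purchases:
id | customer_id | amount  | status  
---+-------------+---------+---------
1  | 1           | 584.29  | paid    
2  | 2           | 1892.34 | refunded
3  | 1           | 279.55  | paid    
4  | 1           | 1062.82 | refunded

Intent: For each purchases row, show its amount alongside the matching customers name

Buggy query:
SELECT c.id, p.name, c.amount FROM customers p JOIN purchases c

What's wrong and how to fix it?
Bug: JOIN with no ON clause produces a cartesian product; every purchases row pairs with every customers row

Fix: Specify the join condition linking the foreign key to the parent id

Corrected query:
SELECT c.id, p.name, c.amount FROM customers p JOIN purchases c ON c.customer_id = p.id

Result:
id | name  | amount 
---+-------+--------
1  | Grace | 584.29 
2  | Frank | 1892.34
3  | Grace | 279.55 
4  | Grace | 1062.82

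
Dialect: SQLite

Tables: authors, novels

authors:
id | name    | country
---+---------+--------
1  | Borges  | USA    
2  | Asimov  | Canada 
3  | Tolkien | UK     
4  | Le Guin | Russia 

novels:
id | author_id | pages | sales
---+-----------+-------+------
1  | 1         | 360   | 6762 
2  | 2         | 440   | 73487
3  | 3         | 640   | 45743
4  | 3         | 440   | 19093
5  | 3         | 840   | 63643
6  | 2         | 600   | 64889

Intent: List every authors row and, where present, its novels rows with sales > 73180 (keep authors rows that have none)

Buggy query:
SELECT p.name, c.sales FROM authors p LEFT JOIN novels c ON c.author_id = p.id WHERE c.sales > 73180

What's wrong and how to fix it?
Bug: A WHERE condition on the right-hand table after LEFT JOIN drops unmatched parents

Fix: Put 'c.sales > 73180' in the JOIN's ON clause instead of WHERE

Corrected query:
SELECT p.name, c.sales FROM authors p LEFT JOIN novels c ON c.author_id = p.id AND c.sales > 73180

Result:
name    | sales
--------+------
Borges  | NULL 
Asimov  | 73487
Tolkien | NULL 
Le Guin | NULL 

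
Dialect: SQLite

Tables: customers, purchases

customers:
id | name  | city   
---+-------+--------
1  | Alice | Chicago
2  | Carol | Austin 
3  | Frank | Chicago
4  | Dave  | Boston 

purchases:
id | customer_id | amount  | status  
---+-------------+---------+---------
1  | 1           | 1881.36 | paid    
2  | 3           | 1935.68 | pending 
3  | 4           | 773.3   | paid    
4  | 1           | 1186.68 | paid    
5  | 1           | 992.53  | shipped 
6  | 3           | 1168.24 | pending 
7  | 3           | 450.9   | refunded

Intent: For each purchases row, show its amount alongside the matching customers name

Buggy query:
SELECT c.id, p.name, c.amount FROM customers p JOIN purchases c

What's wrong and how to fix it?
Bug: JOIN with no ON clause produces a cartesian product; every purchases row pairs with every customers row

Fix: Specify the join condition linking the foreign key to the parent id

Corrected query:
SELECT c.id, p.name, c.amount FROM customers p JOIN purchases c ON c.customer_id = p.id

Result:
id | name  | amount 
---+-------+--------
1  | Alice | 1881.36
2  | Frank | 1935.68
3  | Dave  | 773.3  
4  | Alice | 1186.68
5  | Alice | 992.53 
6  | Frank | 1168.24
7  | Frank | 450.9  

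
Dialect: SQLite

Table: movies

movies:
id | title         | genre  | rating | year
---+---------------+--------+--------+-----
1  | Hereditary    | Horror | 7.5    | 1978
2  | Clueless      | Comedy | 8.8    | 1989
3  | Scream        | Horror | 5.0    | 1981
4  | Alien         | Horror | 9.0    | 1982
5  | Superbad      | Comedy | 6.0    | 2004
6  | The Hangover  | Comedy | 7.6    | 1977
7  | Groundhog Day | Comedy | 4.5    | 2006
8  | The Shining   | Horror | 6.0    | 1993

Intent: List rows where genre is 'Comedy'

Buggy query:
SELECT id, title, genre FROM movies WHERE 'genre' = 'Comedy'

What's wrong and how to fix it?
Bug: 'genre' in single quotes is a string literal, not the column; the comparison is literal-vs-literal and never true

Fix: Reference the column as genre without single quotes

Corrected query:
SELECT id, title, genre FROM movies WHERE genre = 'Comedy'

Result:
id | title         | genre 
---+---------------+-------
2  | Clueless      | Comedy
5  | Superbad      | Comedy
6  | The Hangover  | Comedy
7  | Groundhog Day | Comedy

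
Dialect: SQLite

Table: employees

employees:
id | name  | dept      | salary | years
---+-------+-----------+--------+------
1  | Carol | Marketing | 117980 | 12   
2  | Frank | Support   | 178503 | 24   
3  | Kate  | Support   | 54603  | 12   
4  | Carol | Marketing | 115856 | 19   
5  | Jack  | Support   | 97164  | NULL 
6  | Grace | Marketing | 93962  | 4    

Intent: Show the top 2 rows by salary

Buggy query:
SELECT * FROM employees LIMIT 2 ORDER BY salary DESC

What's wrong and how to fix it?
Bug: LIMIT must come after ORDER BY

Fix: Sort with ORDER BY, then apply LIMIT

Corrected query:
SELECT * FROM employees ORDER BY salary DESC LIMIT 2

Result:
id | name  | dept      | salary | years
---+-------+-----------+--------+------
2  | Frank | Support   | 178503 | 24   
1  | Carol | Marketing | 117980 | 12   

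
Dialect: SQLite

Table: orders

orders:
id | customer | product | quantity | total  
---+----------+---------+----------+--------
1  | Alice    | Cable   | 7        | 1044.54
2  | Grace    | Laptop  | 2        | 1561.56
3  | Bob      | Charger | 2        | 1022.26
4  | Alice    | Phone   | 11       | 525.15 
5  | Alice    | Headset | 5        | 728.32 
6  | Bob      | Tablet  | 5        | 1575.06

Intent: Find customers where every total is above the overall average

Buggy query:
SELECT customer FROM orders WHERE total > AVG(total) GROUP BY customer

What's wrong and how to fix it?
Bug: WHERE evaluates per row before aggregation, so AVG() is unavailable

Fix: Use a subquery for AVG and a HAVING MIN(...) filter so the condition holds for every row in the group

Corrected query:
SELECT customer FROM orders GROUP BY customer HAVING MIN(total) > (SELECT AVG(total) FROM orders)

Result:
customer
--------
Grace   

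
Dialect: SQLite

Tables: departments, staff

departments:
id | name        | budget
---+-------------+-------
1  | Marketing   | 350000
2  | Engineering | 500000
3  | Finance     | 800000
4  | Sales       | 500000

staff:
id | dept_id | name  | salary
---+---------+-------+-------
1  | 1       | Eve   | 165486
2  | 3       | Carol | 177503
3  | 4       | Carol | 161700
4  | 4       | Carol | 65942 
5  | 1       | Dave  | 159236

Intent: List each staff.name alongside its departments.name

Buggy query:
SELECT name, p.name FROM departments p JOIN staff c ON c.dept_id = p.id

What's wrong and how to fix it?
Bug: Both tables have a 'name' column; the unqualified reference is ambiguous

Fix: Prefix ambiguous columns with the table alias

Corrected query:
SELECT c.name, p.name FROM departments p JOIN staff c ON c.dept_id = p.id

Result:
name  | name     
------+----------
Eve   | Marketing
Carol | Finance  
Carol | Sales    
Carol | Sales    
Dave  | Marketing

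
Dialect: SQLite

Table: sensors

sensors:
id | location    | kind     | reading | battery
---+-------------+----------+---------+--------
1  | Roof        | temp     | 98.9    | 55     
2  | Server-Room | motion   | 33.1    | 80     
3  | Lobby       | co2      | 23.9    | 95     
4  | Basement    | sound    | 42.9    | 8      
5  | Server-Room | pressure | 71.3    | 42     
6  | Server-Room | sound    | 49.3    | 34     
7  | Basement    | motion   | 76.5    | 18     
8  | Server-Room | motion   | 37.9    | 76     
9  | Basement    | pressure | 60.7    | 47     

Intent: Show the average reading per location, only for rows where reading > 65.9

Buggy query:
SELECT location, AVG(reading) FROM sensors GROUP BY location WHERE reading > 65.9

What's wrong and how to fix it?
Bug: Row-level WHERE must come before GROUP BY in the clause order

Fix: Place WHERE between FROM and GROUP BY

Corrected query:
SELECT location, AVG(reading) FROM sensors WHERE reading > 65.9 GROUP BY location

Result:
location    | AVG(reading)
------------+-------------
Basement    | 76.5        
Roof        | 98.9        
Server-Room | 71.3        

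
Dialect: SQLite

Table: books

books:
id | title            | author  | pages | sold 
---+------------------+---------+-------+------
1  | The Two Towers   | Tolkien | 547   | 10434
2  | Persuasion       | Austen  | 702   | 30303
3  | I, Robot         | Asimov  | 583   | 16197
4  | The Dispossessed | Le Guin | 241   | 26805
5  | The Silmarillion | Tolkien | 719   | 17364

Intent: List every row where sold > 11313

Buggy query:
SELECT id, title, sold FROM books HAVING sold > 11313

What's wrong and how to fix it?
Bug: This is a non-aggregate query (no GROUP BY, no aggregates), so in SQLite the HAVING clause is invalid here; a row-level condition belongs in WHERE

Fix: Use WHERE for row-level filtering

Corrected query:
SELECT id, title, sold FROM books WHERE sold > 11313

Result:
id | title            | sold 
---+------------------+------
2  | Persuasion       | 30303
3  | I, Robot         | 16197
4  | The Dispossessed | 26805
5  | The Silmarillion | 17364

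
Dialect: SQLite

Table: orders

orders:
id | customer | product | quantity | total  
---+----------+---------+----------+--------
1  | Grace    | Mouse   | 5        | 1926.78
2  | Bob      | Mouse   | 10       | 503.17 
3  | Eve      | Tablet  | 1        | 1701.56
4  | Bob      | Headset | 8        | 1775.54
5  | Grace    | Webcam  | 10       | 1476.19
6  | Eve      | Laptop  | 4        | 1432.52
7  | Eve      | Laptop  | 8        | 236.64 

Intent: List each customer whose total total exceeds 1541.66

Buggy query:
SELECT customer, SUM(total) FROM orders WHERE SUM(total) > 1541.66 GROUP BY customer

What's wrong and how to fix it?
Bug: SUM(total) is an aggregate, but WHERE filters rows before aggregation

Fix: Move the aggregate condition to a HAVING clause

Corrected query:
SELECT customer, SUM(total) FROM orders GROUP BY customer HAVING SUM(total) > 1541.66

Result:
customer | SUM(total)
---------+-----------
Bob      | 2278.71   
Eve      | 3370.72   
Grace    | 3402.97   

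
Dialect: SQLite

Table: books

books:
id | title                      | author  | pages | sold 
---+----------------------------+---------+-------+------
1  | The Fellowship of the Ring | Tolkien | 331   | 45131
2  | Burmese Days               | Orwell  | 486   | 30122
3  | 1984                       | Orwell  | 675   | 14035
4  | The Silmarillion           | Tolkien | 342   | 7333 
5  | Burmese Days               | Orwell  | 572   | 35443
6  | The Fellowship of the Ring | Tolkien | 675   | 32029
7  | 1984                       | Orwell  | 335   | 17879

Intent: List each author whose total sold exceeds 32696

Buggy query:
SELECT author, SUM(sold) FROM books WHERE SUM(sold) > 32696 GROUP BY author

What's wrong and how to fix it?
Bug: Aggregate functions cannot appear in a WHERE clause

Fix: Use HAVING (which filters groups after aggregation) instead of WHERE

Corrected query:
SELECT author, SUM(sold) FROM books GROUP BY author HAVING SUM(sold) > 32696

Result:
author  | SUM(sold)
--------+----------
Orwell  | 97479    
Tolkien | 84493    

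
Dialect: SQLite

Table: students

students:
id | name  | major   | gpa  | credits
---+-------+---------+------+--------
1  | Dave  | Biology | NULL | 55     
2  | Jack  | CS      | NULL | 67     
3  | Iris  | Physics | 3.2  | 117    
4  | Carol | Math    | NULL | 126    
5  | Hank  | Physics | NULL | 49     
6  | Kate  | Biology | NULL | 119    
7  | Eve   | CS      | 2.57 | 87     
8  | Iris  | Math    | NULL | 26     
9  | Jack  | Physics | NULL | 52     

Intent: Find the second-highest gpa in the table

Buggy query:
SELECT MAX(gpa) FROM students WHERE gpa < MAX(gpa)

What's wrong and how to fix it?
Bug: The inner MAX is an aggregate inside WHERE, which is not allowed

Fix: Put the inner MAX in a scalar subquery

Corrected query:
SELECT MAX(gpa) FROM students WHERE gpa < (SELECT MAX(gpa) FROM students)

Result:
MAX(gpa)
--------
2.57    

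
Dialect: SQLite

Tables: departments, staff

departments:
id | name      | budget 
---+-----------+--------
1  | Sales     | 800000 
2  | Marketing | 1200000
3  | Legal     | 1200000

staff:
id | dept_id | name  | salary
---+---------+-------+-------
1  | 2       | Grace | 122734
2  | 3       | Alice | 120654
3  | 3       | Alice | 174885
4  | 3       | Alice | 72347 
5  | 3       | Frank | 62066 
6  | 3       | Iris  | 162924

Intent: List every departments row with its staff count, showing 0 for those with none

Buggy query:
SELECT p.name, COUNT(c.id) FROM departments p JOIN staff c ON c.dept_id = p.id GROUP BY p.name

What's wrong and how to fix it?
Bug: An inner join excludes parents with zero children

Fix: Switch to LEFT JOIN to retain unmatched parent rows

Corrected query:
SELECT p.name, COUNT(c.id) FROM departments p LEFT JOIN staff c ON c.dept_id = p.id GROUP BY p.name

Result:
name      | COUNT(c.id)
----------+------------
Legal     | 5          
Marketing | 1          
Sales     | 0          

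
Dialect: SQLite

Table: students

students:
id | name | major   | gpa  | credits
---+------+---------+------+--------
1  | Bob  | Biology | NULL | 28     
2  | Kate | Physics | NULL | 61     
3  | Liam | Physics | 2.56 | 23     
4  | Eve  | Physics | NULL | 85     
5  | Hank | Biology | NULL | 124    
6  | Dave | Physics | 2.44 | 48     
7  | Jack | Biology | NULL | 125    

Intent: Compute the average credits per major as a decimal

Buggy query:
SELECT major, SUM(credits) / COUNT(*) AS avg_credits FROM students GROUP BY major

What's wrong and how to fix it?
Bug: SUM(credits) and COUNT(*) are both integers; the division truncates the fractional part

Fix: Cast one side to REAL so the division keeps the fractional part

Corrected query:
SELECT major, SUM(credits) * 1.0 / COUNT(*) AS avg_credits FROM students GROUP BY major

Result:
major   | avg_credits
--------+------------
Biology | 92.333333  
Physics | 54.25      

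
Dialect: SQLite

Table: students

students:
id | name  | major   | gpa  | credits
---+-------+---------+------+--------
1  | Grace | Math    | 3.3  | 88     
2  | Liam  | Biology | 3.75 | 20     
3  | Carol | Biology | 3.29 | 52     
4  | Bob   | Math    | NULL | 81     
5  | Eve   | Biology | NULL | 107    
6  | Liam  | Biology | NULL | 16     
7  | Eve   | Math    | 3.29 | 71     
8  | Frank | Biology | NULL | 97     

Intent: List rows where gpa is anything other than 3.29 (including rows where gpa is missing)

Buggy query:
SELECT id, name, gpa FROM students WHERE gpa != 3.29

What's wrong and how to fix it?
Bug: 'gpa != 3.29' is unknown when gpa is NULL, so NULL rows are silently excluded

Fix: Add an explicit OR gpa IS NULL to include the missing-value rows

Corrected query:
SELECT id, name, gpa FROM students WHERE gpa != 3.29 OR gpa IS NULL

Result:
id | name  | gpa 
---+-------+-----
1  | Grace | 3.3 
2  | Liam  | 3.75
4  | Bob   | NULL
5  | Eve   | NULL
6  | Liam  | NULL
8  | Frank | NULL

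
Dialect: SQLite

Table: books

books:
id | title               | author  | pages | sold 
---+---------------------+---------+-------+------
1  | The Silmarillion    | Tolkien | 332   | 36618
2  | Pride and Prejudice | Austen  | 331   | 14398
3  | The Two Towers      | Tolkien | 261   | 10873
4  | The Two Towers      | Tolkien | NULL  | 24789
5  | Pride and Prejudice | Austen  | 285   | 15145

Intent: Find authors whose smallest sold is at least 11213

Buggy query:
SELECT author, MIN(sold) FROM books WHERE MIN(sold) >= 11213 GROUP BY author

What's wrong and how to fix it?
Bug: MIN() in WHERE is a misuse of aggregate

Fix: Replace WHERE with HAVING after the GROUP BY

Corrected query:
SELECT author, MIN(sold) FROM books GROUP BY author HAVING MIN(sold) >= 11213

Result:
author | MIN(sold)
-------+----------
Austen | 14398    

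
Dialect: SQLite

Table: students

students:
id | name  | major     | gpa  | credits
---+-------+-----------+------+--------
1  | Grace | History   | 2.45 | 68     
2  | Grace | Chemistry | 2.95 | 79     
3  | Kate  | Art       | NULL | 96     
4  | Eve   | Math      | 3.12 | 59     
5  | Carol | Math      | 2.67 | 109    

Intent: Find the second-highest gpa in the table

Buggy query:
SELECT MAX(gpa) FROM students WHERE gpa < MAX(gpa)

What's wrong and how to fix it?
Bug: The inner MAX is an aggregate inside WHERE, which is not allowed

Fix: Compute the overall MAX in a subquery, then take MAX of rows below it

Corrected query:
SELECT MAX(gpa) FROM students WHERE gpa < (SELECT MAX(gpa) FROM students)

Result:
MAX(gpa)
--------
2.95    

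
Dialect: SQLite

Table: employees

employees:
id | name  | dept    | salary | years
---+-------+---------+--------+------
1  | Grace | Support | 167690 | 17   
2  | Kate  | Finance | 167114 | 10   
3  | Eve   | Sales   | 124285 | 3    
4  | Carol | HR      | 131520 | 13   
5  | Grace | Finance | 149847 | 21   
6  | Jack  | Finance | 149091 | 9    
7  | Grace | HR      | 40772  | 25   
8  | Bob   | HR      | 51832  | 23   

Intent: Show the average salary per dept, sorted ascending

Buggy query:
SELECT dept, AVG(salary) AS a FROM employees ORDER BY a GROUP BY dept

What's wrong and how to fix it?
Bug: ORDER BY appears before GROUP BY; SQL clause order requires GROUP BY first

Fix: Reorder: SELECT … FROM … GROUP BY … ORDER BY …

Corrected query:
SELECT dept, AVG(salary) AS a FROM employees GROUP BY dept ORDER BY a

Result:
dept    | a            
--------+--------------
HR      | 74708        
Sales   | 124285       
Finance | 155350.666667
Support | 167690       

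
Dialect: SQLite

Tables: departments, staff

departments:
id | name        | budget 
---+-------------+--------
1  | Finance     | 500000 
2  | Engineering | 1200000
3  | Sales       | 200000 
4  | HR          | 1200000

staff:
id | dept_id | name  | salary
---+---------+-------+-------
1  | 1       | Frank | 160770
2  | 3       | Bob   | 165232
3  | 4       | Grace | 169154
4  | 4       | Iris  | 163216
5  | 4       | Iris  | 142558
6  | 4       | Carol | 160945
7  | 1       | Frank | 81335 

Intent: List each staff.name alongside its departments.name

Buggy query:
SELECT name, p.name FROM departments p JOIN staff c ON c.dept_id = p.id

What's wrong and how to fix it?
Bug: 'name' exists in both joined tables, so the database can't tell which one is meant

Fix: Qualify the column with its table alias (c.name)

Corrected query:
SELECT c.name, p.name FROM departments p JOIN staff c ON c.dept_id = p.id

Result:
name  | name   
------+--------
Frank | Finance
Bob   | Sales  
Grace | HR     
Iris  | HR     
Iris  | HR     
Carol | HR     
Frank | Finance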